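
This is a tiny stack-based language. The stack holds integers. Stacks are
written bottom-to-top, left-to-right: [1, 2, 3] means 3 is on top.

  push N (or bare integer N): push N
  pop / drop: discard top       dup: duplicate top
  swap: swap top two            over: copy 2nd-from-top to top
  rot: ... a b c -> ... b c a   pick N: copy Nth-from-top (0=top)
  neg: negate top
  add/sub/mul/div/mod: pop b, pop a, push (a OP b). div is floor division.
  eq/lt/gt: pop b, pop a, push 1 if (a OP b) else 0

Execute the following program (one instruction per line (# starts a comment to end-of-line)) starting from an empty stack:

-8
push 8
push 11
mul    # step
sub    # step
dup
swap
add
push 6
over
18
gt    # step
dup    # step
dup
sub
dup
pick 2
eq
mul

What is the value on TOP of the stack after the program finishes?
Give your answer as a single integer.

After 'push -8': [-8]
After 'push 8': [-8, 8]
After 'push 11': [-8, 8, 11]
After 'mul': [-8, 88]
After 'sub': [-96]
After 'dup': [-96, -96]
After 'swap': [-96, -96]
After 'add': [-192]
After 'push 6': [-192, 6]
After 'over': [-192, 6, -192]
After 'push 18': [-192, 6, -192, 18]
After 'gt': [-192, 6, 0]
After 'dup': [-192, 6, 0, 0]
After 'dup': [-192, 6, 0, 0, 0]
After 'sub': [-192, 6, 0, 0]
After 'dup': [-192, 6, 0, 0, 0]
After 'pick 2': [-192, 6, 0, 0, 0, 0]
After 'eq': [-192, 6, 0, 0, 1]
After 'mul': [-192, 6, 0, 0]

Answer: 0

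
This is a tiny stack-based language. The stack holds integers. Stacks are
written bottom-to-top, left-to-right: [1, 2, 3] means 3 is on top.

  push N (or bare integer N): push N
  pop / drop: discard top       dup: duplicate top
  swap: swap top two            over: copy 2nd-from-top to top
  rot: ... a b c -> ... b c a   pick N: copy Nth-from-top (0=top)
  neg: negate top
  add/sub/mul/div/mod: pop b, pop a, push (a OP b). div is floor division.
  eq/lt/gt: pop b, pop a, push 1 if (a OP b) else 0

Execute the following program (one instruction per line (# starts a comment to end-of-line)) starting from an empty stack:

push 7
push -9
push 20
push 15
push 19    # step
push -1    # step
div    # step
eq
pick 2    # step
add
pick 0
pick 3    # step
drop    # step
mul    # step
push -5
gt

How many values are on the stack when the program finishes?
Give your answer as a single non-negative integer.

Answer: 4

Derivation:
After 'push 7': stack = [7] (depth 1)
After 'push -9': stack = [7, -9] (depth 2)
After 'push 20': stack = [7, -9, 20] (depth 3)
After 'push 15': stack = [7, -9, 20, 15] (depth 4)
After 'push 19': stack = [7, -9, 20, 15, 19] (depth 5)
After 'push -1': stack = [7, -9, 20, 15, 19, -1] (depth 6)
After 'div': stack = [7, -9, 20, 15, -19] (depth 5)
After 'eq': stack = [7, -9, 20, 0] (depth 4)
After 'pick 2': stack = [7, -9, 20, 0, -9] (depth 5)
After 'add': stack = [7, -9, 20, -9] (depth 4)
After 'pick 0': stack = [7, -9, 20, -9, -9] (depth 5)
After 'pick 3': stack = [7, -9, 20, -9, -9, -9] (depth 6)
After 'drop': stack = [7, -9, 20, -9, -9] (depth 5)
After 'mul': stack = [7, -9, 20, 81] (depth 4)
After 'push -5': stack = [7, -9, 20, 81, -5] (depth 5)
After 'gt': stack = [7, -9, 20, 1] (depth 4)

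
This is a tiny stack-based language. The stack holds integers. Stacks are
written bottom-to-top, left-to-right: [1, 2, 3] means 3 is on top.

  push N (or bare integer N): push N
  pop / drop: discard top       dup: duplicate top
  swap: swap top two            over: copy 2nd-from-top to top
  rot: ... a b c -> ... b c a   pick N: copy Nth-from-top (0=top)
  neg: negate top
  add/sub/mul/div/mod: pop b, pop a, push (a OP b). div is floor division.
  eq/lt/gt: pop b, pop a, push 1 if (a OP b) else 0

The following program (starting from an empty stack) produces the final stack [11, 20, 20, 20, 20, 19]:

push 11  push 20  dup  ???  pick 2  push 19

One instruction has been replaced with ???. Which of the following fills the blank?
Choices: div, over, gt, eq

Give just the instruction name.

Stack before ???: [11, 20, 20]
Stack after ???:  [11, 20, 20, 20]
Checking each choice:
  div: stack underflow (need 3, have 2)
  over: MATCH
  gt: stack underflow (need 3, have 2)
  eq: stack underflow (need 3, have 2)


Answer: over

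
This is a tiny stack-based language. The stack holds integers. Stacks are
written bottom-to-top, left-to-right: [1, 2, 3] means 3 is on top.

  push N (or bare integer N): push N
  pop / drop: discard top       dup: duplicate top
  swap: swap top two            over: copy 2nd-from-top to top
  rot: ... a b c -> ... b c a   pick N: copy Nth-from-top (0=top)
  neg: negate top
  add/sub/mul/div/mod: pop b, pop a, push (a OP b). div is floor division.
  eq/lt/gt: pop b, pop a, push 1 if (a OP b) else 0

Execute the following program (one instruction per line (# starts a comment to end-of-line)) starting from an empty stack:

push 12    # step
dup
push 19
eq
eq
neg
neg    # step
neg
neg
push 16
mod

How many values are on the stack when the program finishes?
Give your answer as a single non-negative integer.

Answer: 1

Derivation:
After 'push 12': stack = [12] (depth 1)
After 'dup': stack = [12, 12] (depth 2)
After 'push 19': stack = [12, 12, 19] (depth 3)
After 'eq': stack = [12, 0] (depth 2)
After 'eq': stack = [0] (depth 1)
After 'neg': stack = [0] (depth 1)
After 'neg': stack = [0] (depth 1)
After 'neg': stack = [0] (depth 1)
After 'neg': stack = [0] (depth 1)
After 'push 16': stack = [0, 16] (depth 2)
After 'mod': stack = [0] (depth 1)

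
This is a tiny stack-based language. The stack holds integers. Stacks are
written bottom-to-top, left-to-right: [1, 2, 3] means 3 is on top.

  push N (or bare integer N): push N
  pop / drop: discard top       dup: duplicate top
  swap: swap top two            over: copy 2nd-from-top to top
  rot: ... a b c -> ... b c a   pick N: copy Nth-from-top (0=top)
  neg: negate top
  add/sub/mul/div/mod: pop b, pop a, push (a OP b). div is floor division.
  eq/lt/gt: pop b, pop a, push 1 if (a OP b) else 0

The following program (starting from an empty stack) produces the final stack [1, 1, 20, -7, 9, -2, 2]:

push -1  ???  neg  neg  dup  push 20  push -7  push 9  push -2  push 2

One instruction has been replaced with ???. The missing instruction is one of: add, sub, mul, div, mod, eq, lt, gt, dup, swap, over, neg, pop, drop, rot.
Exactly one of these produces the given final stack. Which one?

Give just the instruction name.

Answer: neg

Derivation:
Stack before ???: [-1]
Stack after ???:  [1]
The instruction that transforms [-1] -> [1] is: neg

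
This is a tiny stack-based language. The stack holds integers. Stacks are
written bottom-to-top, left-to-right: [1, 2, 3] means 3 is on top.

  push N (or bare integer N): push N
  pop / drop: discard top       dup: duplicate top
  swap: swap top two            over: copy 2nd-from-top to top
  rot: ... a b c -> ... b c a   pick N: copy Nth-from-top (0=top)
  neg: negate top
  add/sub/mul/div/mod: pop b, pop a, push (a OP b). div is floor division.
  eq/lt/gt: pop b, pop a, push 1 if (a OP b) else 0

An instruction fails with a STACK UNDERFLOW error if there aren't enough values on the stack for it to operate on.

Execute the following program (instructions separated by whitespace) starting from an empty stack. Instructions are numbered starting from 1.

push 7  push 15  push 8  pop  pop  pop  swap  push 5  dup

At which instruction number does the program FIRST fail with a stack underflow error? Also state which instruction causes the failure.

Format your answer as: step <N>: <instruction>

Step 1 ('push 7'): stack = [7], depth = 1
Step 2 ('push 15'): stack = [7, 15], depth = 2
Step 3 ('push 8'): stack = [7, 15, 8], depth = 3
Step 4 ('pop'): stack = [7, 15], depth = 2
Step 5 ('pop'): stack = [7], depth = 1
Step 6 ('pop'): stack = [], depth = 0
Step 7 ('swap'): needs 2 value(s) but depth is 0 — STACK UNDERFLOW

Answer: step 7: swap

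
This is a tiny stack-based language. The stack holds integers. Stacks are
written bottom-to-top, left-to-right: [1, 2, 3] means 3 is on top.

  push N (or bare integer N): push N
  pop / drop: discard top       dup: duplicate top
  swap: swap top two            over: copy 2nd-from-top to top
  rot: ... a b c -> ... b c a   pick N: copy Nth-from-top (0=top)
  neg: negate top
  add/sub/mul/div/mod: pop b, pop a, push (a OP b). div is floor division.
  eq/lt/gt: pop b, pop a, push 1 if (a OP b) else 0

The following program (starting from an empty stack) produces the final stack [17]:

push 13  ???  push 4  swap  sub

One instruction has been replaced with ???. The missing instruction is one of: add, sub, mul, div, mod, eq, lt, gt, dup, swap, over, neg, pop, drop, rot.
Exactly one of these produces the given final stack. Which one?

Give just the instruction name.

Answer: neg

Derivation:
Stack before ???: [13]
Stack after ???:  [-13]
The instruction that transforms [13] -> [-13] is: neg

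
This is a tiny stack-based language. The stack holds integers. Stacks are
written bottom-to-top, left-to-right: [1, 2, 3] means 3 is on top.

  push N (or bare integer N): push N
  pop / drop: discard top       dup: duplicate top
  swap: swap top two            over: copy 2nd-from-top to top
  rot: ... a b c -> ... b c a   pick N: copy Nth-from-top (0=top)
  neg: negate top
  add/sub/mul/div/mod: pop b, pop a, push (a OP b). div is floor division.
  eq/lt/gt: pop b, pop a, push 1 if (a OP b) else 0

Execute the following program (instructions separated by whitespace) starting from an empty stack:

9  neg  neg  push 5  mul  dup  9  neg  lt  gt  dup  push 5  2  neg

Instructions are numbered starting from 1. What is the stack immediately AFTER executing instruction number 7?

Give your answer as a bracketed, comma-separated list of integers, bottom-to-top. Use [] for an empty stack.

Step 1 ('9'): [9]
Step 2 ('neg'): [-9]
Step 3 ('neg'): [9]
Step 4 ('push 5'): [9, 5]
Step 5 ('mul'): [45]
Step 6 ('dup'): [45, 45]
Step 7 ('9'): [45, 45, 9]

Answer: [45, 45, 9]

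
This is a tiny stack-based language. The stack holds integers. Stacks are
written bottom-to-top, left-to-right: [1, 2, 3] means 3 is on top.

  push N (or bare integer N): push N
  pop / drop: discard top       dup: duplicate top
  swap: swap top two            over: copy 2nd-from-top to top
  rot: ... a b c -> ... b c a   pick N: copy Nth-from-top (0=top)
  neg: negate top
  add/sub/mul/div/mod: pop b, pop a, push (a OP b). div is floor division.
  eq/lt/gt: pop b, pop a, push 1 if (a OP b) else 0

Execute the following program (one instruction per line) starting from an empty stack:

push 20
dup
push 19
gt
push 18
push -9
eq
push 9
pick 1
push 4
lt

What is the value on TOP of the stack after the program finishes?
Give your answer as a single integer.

Answer: 1

Derivation:
After 'push 20': [20]
After 'dup': [20, 20]
After 'push 19': [20, 20, 19]
After 'gt': [20, 1]
After 'push 18': [20, 1, 18]
After 'push -9': [20, 1, 18, -9]
After 'eq': [20, 1, 0]
After 'push 9': [20, 1, 0, 9]
After 'pick 1': [20, 1, 0, 9, 0]
After 'push 4': [20, 1, 0, 9, 0, 4]
After 'lt': [20, 1, 0, 9, 1]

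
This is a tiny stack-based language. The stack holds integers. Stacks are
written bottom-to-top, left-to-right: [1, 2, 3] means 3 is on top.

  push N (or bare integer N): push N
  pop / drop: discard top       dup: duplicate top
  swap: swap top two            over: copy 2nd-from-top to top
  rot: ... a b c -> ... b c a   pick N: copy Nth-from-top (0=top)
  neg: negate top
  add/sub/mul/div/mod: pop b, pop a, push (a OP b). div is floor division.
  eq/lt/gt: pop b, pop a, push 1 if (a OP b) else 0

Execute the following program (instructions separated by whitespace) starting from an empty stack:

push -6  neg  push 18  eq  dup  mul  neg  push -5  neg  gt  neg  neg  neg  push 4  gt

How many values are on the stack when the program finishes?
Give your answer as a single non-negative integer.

After 'push -6': stack = [-6] (depth 1)
After 'neg': stack = [6] (depth 1)
After 'push 18': stack = [6, 18] (depth 2)
After 'eq': stack = [0] (depth 1)
After 'dup': stack = [0, 0] (depth 2)
After 'mul': stack = [0] (depth 1)
After 'neg': stack = [0] (depth 1)
After 'push -5': stack = [0, -5] (depth 2)
After 'neg': stack = [0, 5] (depth 2)
After 'gt': stack = [0] (depth 1)
After 'neg': stack = [0] (depth 1)
After 'neg': stack = [0] (depth 1)
After 'neg': stack = [0] (depth 1)
After 'push 4': stack = [0, 4] (depth 2)
After 'gt': stack = [0] (depth 1)

Answer: 1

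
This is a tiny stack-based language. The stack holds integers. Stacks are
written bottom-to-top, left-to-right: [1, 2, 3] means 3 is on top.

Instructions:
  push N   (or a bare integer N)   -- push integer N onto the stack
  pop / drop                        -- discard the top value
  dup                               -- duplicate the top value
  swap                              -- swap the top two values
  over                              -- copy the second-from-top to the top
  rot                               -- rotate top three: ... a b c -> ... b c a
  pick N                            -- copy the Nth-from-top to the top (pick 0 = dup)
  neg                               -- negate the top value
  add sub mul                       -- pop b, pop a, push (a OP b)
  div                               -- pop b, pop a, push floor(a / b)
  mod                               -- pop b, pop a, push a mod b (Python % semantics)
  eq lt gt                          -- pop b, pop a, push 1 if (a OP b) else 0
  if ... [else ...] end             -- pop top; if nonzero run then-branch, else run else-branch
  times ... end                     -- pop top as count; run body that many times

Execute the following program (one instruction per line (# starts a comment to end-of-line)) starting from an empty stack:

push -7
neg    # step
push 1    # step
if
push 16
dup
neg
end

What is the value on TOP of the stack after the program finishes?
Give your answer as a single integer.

Answer: -16

Derivation:
After 'push -7': [-7]
After 'neg': [7]
After 'push 1': [7, 1]
After 'if': [7]
After 'push 16': [7, 16]
After 'dup': [7, 16, 16]
After 'neg': [7, 16, -16]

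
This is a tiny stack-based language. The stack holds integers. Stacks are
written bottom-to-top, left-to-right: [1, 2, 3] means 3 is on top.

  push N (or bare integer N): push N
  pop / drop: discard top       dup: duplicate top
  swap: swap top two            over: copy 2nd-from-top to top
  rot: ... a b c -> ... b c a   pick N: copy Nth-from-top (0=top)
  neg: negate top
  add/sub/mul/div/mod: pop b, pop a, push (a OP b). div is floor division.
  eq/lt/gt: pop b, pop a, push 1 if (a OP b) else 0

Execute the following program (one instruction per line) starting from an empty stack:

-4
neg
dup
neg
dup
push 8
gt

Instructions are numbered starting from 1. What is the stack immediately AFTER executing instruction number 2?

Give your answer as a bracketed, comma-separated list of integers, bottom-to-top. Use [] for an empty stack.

Step 1 ('-4'): [-4]
Step 2 ('neg'): [4]

Answer: [4]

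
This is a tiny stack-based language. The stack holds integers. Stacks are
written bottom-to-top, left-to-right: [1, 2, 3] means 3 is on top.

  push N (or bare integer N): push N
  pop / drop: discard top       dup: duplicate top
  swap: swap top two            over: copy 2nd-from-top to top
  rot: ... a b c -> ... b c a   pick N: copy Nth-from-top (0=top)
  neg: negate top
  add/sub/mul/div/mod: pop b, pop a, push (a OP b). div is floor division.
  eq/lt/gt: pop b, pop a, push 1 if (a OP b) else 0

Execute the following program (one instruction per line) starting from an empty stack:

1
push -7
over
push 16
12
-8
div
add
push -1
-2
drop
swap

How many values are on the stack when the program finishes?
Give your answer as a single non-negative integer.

After 'push 1': stack = [1] (depth 1)
After 'push -7': stack = [1, -7] (depth 2)
After 'over': stack = [1, -7, 1] (depth 3)
After 'push 16': stack = [1, -7, 1, 16] (depth 4)
After 'push 12': stack = [1, -7, 1, 16, 12] (depth 5)
After 'push -8': stack = [1, -7, 1, 16, 12, -8] (depth 6)
After 'div': stack = [1, -7, 1, 16, -2] (depth 5)
After 'add': stack = [1, -7, 1, 14] (depth 4)
After 'push -1': stack = [1, -7, 1, 14, -1] (depth 5)
After 'push -2': stack = [1, -7, 1, 14, -1, -2] (depth 6)
After 'drop': stack = [1, -7, 1, 14, -1] (depth 5)
After 'swap': stack = [1, -7, 1, -1, 14] (depth 5)

Answer: 5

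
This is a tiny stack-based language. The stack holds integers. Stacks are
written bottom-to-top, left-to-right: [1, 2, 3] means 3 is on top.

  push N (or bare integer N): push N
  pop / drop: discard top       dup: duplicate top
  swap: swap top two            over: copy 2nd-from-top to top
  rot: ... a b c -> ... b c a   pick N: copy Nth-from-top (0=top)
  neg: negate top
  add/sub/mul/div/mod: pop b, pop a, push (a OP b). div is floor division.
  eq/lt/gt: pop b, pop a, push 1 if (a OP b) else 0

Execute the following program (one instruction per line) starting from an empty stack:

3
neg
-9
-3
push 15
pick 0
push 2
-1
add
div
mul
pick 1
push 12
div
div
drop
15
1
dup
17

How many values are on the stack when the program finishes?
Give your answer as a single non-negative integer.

After 'push 3': stack = [3] (depth 1)
After 'neg': stack = [-3] (depth 1)
After 'push -9': stack = [-3, -9] (depth 2)
After 'push -3': stack = [-3, -9, -3] (depth 3)
After 'push 15': stack = [-3, -9, -3, 15] (depth 4)
After 'pick 0': stack = [-3, -9, -3, 15, 15] (depth 5)
After 'push 2': stack = [-3, -9, -3, 15, 15, 2] (depth 6)
After 'push -1': stack = [-3, -9, -3, 15, 15, 2, -1] (depth 7)
After 'add': stack = [-3, -9, -3, 15, 15, 1] (depth 6)
After 'div': stack = [-3, -9, -3, 15, 15] (depth 5)
After 'mul': stack = [-3, -9, -3, 225] (depth 4)
After 'pick 1': stack = [-3, -9, -3, 225, -3] (depth 5)
After 'push 12': stack = [-3, -9, -3, 225, -3, 12] (depth 6)
After 'div': stack = [-3, -9, -3, 225, -1] (depth 5)
After 'div': stack = [-3, -9, -3, -225] (depth 4)
After 'drop': stack = [-3, -9, -3] (depth 3)
After 'push 15': stack = [-3, -9, -3, 15] (depth 4)
After 'push 1': stack = [-3, -9, -3, 15, 1] (depth 5)
After 'dup': stack = [-3, -9, -3, 15, 1, 1] (depth 6)
After 'push 17': stack = [-3, -9, -3, 15, 1, 1, 17] (depth 7)

Answer: 7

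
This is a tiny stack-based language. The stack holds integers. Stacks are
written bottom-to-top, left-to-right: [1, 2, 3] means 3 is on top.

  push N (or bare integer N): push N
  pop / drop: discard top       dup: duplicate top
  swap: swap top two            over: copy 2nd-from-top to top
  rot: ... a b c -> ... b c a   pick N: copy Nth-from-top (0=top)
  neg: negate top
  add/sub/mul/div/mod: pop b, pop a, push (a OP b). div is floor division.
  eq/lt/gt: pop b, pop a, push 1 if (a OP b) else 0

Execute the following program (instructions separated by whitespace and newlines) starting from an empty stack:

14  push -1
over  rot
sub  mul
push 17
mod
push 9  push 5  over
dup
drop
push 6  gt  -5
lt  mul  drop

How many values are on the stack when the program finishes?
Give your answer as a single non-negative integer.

Answer: 2

Derivation:
After 'push 14': stack = [14] (depth 1)
After 'push -1': stack = [14, -1] (depth 2)
After 'over': stack = [14, -1, 14] (depth 3)
After 'rot': stack = [-1, 14, 14] (depth 3)
After 'sub': stack = [-1, 0] (depth 2)
After 'mul': stack = [0] (depth 1)
After 'push 17': stack = [0, 17] (depth 2)
After 'mod': stack = [0] (depth 1)
After 'push 9': stack = [0, 9] (depth 2)
After 'push 5': stack = [0, 9, 5] (depth 3)
After 'over': stack = [0, 9, 5, 9] (depth 4)
After 'dup': stack = [0, 9, 5, 9, 9] (depth 5)
After 'drop': stack = [0, 9, 5, 9] (depth 4)
After 'push 6': stack = [0, 9, 5, 9, 6] (depth 5)
After 'gt': stack = [0, 9, 5, 1] (depth 4)
After 'push -5': stack = [0, 9, 5, 1, -5] (depth 5)
After 'lt': stack = [0, 9, 5, 0] (depth 4)
After 'mul': stack = [0, 9, 0] (depth 3)
After 'drop': stack = [0, 9] (depth 2)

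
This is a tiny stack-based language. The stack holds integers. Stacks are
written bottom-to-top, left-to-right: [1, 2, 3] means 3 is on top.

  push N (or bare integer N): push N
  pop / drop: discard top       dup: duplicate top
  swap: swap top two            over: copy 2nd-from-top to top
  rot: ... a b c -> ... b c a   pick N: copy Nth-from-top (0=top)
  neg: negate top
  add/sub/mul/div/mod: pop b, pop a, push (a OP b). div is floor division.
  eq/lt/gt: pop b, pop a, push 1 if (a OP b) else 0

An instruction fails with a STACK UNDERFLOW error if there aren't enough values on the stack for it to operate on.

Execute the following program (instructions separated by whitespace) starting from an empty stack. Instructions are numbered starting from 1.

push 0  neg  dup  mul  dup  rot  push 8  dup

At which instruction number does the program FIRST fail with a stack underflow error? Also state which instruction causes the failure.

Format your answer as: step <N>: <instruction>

Step 1 ('push 0'): stack = [0], depth = 1
Step 2 ('neg'): stack = [0], depth = 1
Step 3 ('dup'): stack = [0, 0], depth = 2
Step 4 ('mul'): stack = [0], depth = 1
Step 5 ('dup'): stack = [0, 0], depth = 2
Step 6 ('rot'): needs 3 value(s) but depth is 2 — STACK UNDERFLOW

Answer: step 6: rot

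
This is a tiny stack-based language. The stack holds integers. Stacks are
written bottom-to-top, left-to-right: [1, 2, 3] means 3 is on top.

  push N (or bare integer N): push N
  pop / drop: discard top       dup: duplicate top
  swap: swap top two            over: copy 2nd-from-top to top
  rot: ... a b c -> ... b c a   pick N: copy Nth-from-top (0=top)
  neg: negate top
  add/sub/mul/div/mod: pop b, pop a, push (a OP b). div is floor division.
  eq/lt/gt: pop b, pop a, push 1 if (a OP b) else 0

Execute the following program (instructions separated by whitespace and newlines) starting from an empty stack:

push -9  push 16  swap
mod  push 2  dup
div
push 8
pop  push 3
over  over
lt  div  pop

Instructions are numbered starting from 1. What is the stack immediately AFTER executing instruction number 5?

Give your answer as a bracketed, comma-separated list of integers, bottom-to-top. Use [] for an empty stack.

Answer: [-2, 2]

Derivation:
Step 1 ('push -9'): [-9]
Step 2 ('push 16'): [-9, 16]
Step 3 ('swap'): [16, -9]
Step 4 ('mod'): [-2]
Step 5 ('push 2'): [-2, 2]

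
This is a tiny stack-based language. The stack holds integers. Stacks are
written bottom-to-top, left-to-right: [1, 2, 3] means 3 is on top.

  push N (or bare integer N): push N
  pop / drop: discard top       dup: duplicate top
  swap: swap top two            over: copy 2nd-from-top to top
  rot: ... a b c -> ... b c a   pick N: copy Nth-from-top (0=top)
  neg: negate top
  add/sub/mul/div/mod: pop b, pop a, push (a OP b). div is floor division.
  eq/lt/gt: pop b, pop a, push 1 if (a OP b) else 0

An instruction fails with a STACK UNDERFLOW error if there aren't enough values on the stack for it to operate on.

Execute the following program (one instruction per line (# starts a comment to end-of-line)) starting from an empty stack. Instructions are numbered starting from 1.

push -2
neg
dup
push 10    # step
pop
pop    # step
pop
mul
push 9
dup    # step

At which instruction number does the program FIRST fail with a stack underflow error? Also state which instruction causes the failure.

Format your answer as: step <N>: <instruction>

Step 1 ('push -2'): stack = [-2], depth = 1
Step 2 ('neg'): stack = [2], depth = 1
Step 3 ('dup'): stack = [2, 2], depth = 2
Step 4 ('push 10'): stack = [2, 2, 10], depth = 3
Step 5 ('pop'): stack = [2, 2], depth = 2
Step 6 ('pop'): stack = [2], depth = 1
Step 7 ('pop'): stack = [], depth = 0
Step 8 ('mul'): needs 2 value(s) but depth is 0 — STACK UNDERFLOW

Answer: step 8: mul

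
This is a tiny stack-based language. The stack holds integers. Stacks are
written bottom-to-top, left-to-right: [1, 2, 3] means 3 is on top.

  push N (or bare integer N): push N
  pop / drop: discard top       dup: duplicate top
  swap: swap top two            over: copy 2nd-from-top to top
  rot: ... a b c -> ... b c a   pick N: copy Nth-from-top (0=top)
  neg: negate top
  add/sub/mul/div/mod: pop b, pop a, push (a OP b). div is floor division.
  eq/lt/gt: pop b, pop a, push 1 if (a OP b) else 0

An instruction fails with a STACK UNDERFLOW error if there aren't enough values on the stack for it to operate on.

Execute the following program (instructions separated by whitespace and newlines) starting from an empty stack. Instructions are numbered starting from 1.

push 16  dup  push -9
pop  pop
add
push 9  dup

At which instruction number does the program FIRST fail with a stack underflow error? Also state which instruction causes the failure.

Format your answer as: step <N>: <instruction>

Answer: step 6: add

Derivation:
Step 1 ('push 16'): stack = [16], depth = 1
Step 2 ('dup'): stack = [16, 16], depth = 2
Step 3 ('push -9'): stack = [16, 16, -9], depth = 3
Step 4 ('pop'): stack = [16, 16], depth = 2
Step 5 ('pop'): stack = [16], depth = 1
Step 6 ('add'): needs 2 value(s) but depth is 1 — STACK UNDERFLOW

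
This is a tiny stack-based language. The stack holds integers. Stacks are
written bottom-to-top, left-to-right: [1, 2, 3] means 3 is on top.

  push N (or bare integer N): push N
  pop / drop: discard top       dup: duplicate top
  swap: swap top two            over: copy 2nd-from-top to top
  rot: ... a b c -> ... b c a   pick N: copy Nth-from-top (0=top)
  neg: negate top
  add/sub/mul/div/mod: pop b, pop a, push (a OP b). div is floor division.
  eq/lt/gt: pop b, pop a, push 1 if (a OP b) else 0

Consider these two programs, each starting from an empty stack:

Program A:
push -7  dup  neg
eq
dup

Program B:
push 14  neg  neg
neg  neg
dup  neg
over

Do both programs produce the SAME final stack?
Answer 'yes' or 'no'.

Answer: no

Derivation:
Program A trace:
  After 'push -7': [-7]
  After 'dup': [-7, -7]
  After 'neg': [-7, 7]
  After 'eq': [0]
  After 'dup': [0, 0]
Program A final stack: [0, 0]

Program B trace:
  After 'push 14': [14]
  After 'neg': [-14]
  After 'neg': [14]
  After 'neg': [-14]
  After 'neg': [14]
  After 'dup': [14, 14]
  After 'neg': [14, -14]
  After 'over': [14, -14, 14]
Program B final stack: [14, -14, 14]
Same: no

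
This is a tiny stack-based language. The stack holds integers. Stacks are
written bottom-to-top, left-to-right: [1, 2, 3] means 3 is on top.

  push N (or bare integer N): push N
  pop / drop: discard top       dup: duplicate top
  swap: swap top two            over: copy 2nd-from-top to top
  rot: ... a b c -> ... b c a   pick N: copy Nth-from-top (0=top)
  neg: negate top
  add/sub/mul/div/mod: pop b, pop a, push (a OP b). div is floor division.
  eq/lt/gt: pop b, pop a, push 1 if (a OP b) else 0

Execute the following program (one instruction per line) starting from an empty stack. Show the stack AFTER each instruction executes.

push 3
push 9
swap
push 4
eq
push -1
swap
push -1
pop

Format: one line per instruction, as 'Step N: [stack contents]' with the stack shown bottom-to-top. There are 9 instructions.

Step 1: [3]
Step 2: [3, 9]
Step 3: [9, 3]
Step 4: [9, 3, 4]
Step 5: [9, 0]
Step 6: [9, 0, -1]
Step 7: [9, -1, 0]
Step 8: [9, -1, 0, -1]
Step 9: [9, -1, 0]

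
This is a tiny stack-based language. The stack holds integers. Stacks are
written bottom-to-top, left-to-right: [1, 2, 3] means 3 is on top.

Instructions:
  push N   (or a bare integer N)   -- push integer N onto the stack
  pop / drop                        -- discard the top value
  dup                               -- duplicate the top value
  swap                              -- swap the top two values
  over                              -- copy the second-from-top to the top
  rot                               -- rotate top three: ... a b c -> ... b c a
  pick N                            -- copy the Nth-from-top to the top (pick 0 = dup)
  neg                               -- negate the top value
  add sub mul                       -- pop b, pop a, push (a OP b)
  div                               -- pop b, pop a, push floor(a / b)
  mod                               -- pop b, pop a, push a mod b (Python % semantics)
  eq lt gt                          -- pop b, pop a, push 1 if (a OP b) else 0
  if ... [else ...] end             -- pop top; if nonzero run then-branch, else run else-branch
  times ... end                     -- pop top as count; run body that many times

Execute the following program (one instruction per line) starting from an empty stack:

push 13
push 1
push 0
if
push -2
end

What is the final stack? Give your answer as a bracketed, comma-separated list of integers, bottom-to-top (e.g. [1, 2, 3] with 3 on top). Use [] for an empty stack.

Answer: [13, 1]

Derivation:
After 'push 13': [13]
After 'push 1': [13, 1]
After 'push 0': [13, 1, 0]
After 'if': [13, 1]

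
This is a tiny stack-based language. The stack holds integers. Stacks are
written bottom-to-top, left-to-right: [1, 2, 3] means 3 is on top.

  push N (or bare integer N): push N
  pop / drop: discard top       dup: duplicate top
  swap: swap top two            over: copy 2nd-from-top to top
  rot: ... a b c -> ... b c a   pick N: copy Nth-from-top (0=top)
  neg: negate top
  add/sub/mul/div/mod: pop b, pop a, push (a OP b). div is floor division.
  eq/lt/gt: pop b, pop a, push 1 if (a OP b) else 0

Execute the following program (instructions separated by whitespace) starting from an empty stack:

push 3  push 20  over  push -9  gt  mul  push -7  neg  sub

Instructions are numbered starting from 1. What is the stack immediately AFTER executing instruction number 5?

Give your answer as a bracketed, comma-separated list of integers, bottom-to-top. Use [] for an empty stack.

Step 1 ('push 3'): [3]
Step 2 ('push 20'): [3, 20]
Step 3 ('over'): [3, 20, 3]
Step 4 ('push -9'): [3, 20, 3, -9]
Step 5 ('gt'): [3, 20, 1]

Answer: [3, 20, 1]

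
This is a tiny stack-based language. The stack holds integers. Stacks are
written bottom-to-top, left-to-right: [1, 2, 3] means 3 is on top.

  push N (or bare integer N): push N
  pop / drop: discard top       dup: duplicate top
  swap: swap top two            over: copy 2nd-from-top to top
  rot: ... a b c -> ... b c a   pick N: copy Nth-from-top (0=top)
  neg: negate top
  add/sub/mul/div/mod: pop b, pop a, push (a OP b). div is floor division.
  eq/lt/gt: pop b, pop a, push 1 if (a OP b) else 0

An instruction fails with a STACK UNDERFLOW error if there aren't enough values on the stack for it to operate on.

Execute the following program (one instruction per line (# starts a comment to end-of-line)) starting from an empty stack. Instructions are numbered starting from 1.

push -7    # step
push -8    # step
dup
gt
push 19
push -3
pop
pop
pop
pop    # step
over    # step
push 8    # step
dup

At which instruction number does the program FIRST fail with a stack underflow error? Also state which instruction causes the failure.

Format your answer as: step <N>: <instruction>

Answer: step 11: over

Derivation:
Step 1 ('push -7'): stack = [-7], depth = 1
Step 2 ('push -8'): stack = [-7, -8], depth = 2
Step 3 ('dup'): stack = [-7, -8, -8], depth = 3
Step 4 ('gt'): stack = [-7, 0], depth = 2
Step 5 ('push 19'): stack = [-7, 0, 19], depth = 3
Step 6 ('push -3'): stack = [-7, 0, 19, -3], depth = 4
Step 7 ('pop'): stack = [-7, 0, 19], depth = 3
Step 8 ('pop'): stack = [-7, 0], depth = 2
Step 9 ('pop'): stack = [-7], depth = 1
Step 10 ('pop'): stack = [], depth = 0
Step 11 ('over'): needs 2 value(s) but depth is 0 — STACK UNDERFLOW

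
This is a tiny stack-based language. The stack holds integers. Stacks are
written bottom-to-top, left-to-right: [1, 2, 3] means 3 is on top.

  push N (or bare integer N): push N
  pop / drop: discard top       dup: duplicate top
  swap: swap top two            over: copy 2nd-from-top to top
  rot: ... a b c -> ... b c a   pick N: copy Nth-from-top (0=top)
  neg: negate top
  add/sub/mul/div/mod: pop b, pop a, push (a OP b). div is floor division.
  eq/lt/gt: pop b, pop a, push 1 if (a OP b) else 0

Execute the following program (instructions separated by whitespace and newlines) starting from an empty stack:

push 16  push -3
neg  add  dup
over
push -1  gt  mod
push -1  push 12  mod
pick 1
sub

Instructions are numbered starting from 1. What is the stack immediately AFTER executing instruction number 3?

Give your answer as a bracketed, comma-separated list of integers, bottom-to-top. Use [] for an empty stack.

Answer: [16, 3]

Derivation:
Step 1 ('push 16'): [16]
Step 2 ('push -3'): [16, -3]
Step 3 ('neg'): [16, 3]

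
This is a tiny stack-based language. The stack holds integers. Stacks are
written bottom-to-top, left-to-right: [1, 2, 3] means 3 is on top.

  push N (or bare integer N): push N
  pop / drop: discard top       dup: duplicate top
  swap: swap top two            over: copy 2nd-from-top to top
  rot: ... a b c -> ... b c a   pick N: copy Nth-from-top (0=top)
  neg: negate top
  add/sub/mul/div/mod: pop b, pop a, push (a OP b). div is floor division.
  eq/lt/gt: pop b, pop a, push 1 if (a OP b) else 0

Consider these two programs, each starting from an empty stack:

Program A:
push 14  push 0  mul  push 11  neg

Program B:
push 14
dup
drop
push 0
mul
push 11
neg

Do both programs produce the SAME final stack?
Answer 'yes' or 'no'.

Program A trace:
  After 'push 14': [14]
  After 'push 0': [14, 0]
  After 'mul': [0]
  After 'push 11': [0, 11]
  After 'neg': [0, -11]
Program A final stack: [0, -11]

Program B trace:
  After 'push 14': [14]
  After 'dup': [14, 14]
  After 'drop': [14]
  After 'push 0': [14, 0]
  After 'mul': [0]
  After 'push 11': [0, 11]
  After 'neg': [0, -11]
Program B final stack: [0, -11]
Same: yes

Answer: yes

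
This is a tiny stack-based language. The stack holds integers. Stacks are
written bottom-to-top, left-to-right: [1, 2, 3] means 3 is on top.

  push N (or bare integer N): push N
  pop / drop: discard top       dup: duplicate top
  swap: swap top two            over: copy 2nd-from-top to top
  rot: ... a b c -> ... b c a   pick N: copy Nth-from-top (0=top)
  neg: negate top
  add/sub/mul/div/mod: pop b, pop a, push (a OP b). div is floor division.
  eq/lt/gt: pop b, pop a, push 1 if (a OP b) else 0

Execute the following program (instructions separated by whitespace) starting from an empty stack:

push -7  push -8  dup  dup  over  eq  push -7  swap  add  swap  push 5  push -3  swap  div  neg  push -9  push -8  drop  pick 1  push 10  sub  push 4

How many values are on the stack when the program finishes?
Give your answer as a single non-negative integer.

After 'push -7': stack = [-7] (depth 1)
After 'push -8': stack = [-7, -8] (depth 2)
After 'dup': stack = [-7, -8, -8] (depth 3)
After 'dup': stack = [-7, -8, -8, -8] (depth 4)
After 'over': stack = [-7, -8, -8, -8, -8] (depth 5)
After 'eq': stack = [-7, -8, -8, 1] (depth 4)
After 'push -7': stack = [-7, -8, -8, 1, -7] (depth 5)
After 'swap': stack = [-7, -8, -8, -7, 1] (depth 5)
After 'add': stack = [-7, -8, -8, -6] (depth 4)
After 'swap': stack = [-7, -8, -6, -8] (depth 4)
  ...
After 'swap': stack = [-7, -8, -6, -8, -3, 5] (depth 6)
After 'div': stack = [-7, -8, -6, -8, -1] (depth 5)
After 'neg': stack = [-7, -8, -6, -8, 1] (depth 5)
After 'push -9': stack = [-7, -8, -6, -8, 1, -9] (depth 6)
After 'push -8': stack = [-7, -8, -6, -8, 1, -9, -8] (depth 7)
After 'drop': stack = [-7, -8, -6, -8, 1, -9] (depth 6)
After 'pick 1': stack = [-7, -8, -6, -8, 1, -9, 1] (depth 7)
After 'push 10': stack = [-7, -8, -6, -8, 1, -9, 1, 10] (depth 8)
After 'sub': stack = [-7, -8, -6, -8, 1, -9, -9] (depth 7)
After 'push 4': stack = [-7, -8, -6, -8, 1, -9, -9, 4] (depth 8)

Answer: 8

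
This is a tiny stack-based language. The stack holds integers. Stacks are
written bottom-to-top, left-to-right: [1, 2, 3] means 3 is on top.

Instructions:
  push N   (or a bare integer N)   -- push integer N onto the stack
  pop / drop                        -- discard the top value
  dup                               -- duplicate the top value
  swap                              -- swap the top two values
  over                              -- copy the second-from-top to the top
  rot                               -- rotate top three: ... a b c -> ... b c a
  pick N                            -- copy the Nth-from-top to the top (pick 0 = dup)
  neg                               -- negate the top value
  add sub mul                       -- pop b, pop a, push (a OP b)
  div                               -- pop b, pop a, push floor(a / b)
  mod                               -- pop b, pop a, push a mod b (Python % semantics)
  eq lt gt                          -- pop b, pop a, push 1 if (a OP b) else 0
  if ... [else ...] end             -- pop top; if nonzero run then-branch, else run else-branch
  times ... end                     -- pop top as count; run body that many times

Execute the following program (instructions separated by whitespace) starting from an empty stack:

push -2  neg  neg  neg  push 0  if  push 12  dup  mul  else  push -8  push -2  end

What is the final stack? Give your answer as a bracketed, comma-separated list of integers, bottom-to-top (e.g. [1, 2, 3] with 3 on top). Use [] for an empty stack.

Answer: [2, -8, -2]

Derivation:
After 'push -2': [-2]
After 'neg': [2]
After 'neg': [-2]
After 'neg': [2]
After 'push 0': [2, 0]
After 'if': [2]
After 'push -8': [2, -8]
After 'push -2': [2, -8, -2]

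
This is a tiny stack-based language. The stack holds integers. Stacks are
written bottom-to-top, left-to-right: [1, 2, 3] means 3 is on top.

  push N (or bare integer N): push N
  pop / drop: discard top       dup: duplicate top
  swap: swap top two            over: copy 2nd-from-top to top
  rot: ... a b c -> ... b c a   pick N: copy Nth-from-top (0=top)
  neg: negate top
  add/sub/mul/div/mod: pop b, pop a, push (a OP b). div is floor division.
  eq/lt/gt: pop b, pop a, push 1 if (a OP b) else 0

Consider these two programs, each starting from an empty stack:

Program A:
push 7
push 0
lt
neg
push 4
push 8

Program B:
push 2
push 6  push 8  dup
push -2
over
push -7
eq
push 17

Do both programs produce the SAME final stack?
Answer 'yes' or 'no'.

Answer: no

Derivation:
Program A trace:
  After 'push 7': [7]
  After 'push 0': [7, 0]
  After 'lt': [0]
  After 'neg': [0]
  After 'push 4': [0, 4]
  After 'push 8': [0, 4, 8]
Program A final stack: [0, 4, 8]

Program B trace:
  After 'push 2': [2]
  After 'push 6': [2, 6]
  After 'push 8': [2, 6, 8]
  After 'dup': [2, 6, 8, 8]
  After 'push -2': [2, 6, 8, 8, -2]
  After 'over': [2, 6, 8, 8, -2, 8]
  After 'push -7': [2, 6, 8, 8, -2, 8, -7]
  After 'eq': [2, 6, 8, 8, -2, 0]
  After 'push 17': [2, 6, 8, 8, -2, 0, 17]
Program B final stack: [2, 6, 8, 8, -2, 0, 17]
Same: no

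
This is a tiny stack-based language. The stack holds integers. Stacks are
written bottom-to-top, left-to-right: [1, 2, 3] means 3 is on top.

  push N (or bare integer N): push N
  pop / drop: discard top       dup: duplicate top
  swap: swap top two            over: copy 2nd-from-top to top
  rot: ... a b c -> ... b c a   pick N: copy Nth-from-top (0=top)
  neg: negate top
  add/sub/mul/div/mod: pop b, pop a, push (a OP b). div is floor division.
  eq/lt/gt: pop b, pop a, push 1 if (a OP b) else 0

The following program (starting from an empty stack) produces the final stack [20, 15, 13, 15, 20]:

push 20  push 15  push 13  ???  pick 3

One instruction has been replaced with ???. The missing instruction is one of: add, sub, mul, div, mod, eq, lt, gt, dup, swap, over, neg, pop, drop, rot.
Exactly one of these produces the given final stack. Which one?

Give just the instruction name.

Answer: over

Derivation:
Stack before ???: [20, 15, 13]
Stack after ???:  [20, 15, 13, 15]
The instruction that transforms [20, 15, 13] -> [20, 15, 13, 15] is: over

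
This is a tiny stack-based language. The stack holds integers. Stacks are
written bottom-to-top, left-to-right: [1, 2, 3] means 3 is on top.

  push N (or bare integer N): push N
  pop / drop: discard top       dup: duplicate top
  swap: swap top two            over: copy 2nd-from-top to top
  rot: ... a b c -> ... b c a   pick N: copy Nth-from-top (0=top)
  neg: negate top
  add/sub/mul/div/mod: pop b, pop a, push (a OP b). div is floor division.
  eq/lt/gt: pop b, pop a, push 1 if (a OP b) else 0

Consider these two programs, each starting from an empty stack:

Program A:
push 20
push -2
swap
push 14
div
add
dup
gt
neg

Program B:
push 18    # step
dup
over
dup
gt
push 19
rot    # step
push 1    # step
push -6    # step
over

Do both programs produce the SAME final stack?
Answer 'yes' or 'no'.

Answer: no

Derivation:
Program A trace:
  After 'push 20': [20]
  After 'push -2': [20, -2]
  After 'swap': [-2, 20]
  After 'push 14': [-2, 20, 14]
  After 'div': [-2, 1]
  After 'add': [-1]
  After 'dup': [-1, -1]
  After 'gt': [0]
  After 'neg': [0]
Program A final stack: [0]

Program B trace:
  After 'push 18': [18]
  After 'dup': [18, 18]
  After 'over': [18, 18, 18]
  After 'dup': [18, 18, 18, 18]
  After 'gt': [18, 18, 0]
  After 'push 19': [18, 18, 0, 19]
  After 'rot': [18, 0, 19, 18]
  After 'push 1': [18, 0, 19, 18, 1]
  After 'push -6': [18, 0, 19, 18, 1, -6]
  After 'over': [18, 0, 19, 18, 1, -6, 1]
Program B final stack: [18, 0, 19, 18, 1, -6, 1]
Same: no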